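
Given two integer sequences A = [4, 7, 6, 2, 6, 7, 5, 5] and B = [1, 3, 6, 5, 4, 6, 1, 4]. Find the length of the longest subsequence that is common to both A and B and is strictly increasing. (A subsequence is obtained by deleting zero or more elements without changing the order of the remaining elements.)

2

A longest common strictly increasing subsequence is 4, 6 (length 2); it appears in order in both A and B, and no longer such subsequence exists.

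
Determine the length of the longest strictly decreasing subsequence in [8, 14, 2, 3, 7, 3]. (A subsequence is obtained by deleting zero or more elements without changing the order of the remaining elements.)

3

Let dp[i] be the longest decreasing subsequence ending at position i. Then dp = [1, 1, 2, 2, 2, 3].
The maximum is 3; one witness is 8, 7, 3 at positions 1,5,6.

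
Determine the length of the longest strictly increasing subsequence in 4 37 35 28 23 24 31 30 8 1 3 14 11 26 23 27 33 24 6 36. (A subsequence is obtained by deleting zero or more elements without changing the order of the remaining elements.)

Let dp[i] be the longest increasing subsequence ending at position i. Then dp = [1, 2, 2, 2, 2, 3, 4, 4, 2, 1, 2, 3, 3, 4, 4, 5, 6, 5, 3, 7].
The maximum is 7; one witness is 4, 23, 24, 26, 27, 33, 36 at positions 1,5,6,14,16,17,20.

7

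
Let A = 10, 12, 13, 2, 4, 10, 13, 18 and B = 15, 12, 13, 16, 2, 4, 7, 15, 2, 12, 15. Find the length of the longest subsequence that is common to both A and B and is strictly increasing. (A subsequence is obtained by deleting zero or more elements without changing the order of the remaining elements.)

For each value that appears in both, track the longest common increasing run ending there.
The best achievable length is 2; one witness is 12, 13 (A-positions 2,3, B-positions 2,3).

2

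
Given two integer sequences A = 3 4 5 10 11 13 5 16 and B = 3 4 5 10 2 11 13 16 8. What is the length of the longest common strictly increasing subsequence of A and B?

7

A longest common strictly increasing subsequence is 3, 4, 5, 10, 11, 13, 16 (length 7); it appears in order in both A and B, and no longer such subsequence exists.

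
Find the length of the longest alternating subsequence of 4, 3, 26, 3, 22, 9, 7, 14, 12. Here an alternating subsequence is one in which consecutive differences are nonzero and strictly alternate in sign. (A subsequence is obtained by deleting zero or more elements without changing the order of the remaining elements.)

8

A longest alternating subsequence is 4, 3, 26, 3, 22, 9, 14, 12 (positions 1,2,3,4,5,6,8,9); its 7 consecutive differences strictly alternate in sign, and length 8 is optimal.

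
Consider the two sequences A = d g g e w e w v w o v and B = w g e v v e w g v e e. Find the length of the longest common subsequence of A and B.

Backtracking the LCS table gives one alignment: g (A3,B2) → e (A4,B3) → e (A6,B6) → w (A7,B7) → v (A8,B9).
So the longest common subsequence has length 5.

5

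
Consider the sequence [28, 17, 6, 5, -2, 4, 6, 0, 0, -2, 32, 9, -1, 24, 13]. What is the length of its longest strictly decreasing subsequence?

7

Let dp[i] be the longest decreasing subsequence ending at position i. Then dp = [1, 2, 3, 4, 5, 5, 3, 6, 6, 7, 1, 3, 7, 2, 3].
The maximum is 7; one witness is 28, 17, 6, 5, 4, 0, -2 at positions 1,2,3,4,6,8,10.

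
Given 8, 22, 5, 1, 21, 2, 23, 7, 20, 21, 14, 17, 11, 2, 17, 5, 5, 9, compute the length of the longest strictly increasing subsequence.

Let dp[i] be the longest increasing subsequence ending at position i. Then dp = [1, 2, 1, 1, 2, 2, 3, 3, 4, 5, 4, 5, 4, 2, 5, 3, 3, 4].
The maximum is 5; one witness is 1, 2, 7, 20, 21 at positions 4,6,8,9,10.

5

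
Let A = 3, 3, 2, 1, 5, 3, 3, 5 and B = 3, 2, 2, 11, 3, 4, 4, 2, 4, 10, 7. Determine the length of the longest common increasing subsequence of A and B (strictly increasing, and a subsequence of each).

For each value that appears in both, track the longest common increasing run ending there.
The best achievable length is 2; one witness is 2, 3 (A-positions 3,6, B-positions 2,5).

2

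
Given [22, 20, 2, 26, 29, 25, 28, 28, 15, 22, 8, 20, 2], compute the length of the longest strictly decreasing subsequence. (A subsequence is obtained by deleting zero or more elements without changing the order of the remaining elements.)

5

One longest decreasing subsequence is 22, 20, 15, 8, 2 (positions 1,2,9,11,13), of length 5; no longer one exists.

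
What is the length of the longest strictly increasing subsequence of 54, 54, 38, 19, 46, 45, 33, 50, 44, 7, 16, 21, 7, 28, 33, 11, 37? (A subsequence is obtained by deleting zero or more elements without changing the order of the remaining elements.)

Scanning left to right, the best length ending at each element is: 54→1, 54→1, 38→1, 19→1, 46→2, 45→2, 33→2, 50→3, 44→3, 7→1, 16→2, 21→3, 7→1, 28→4, 33→5, 11→2, 37→6.
So the longest increasing subsequence has length 6, e.g. 7, 16, 21, 28, 33, 37.

6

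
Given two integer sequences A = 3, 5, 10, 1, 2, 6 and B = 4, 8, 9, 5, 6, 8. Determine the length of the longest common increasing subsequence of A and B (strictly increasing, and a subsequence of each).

2

A longest common strictly increasing subsequence is 5, 6 (length 2); it appears in order in both A and B, and no longer such subsequence exists.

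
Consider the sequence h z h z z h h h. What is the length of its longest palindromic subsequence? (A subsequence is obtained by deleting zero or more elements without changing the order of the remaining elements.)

6

Using dp[i][j] = 2 + dp[i+1][j−1] if the ends match, else max(dp[i+1][j], dp[i][j−1]):
dp[1][8] = 6. A witness is hhzzhh at positions 1,3,4,5,7,8.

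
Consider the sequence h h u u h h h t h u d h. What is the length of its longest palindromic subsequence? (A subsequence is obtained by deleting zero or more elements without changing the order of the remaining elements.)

8

Using dp[i][j] = 2 + dp[i+1][j−1] if the ends match, else max(dp[i+1][j], dp[i][j−1]):
dp[1][12] = 8. A witness is huhhhhuh at positions 1,4,5,6,7,9,10,12.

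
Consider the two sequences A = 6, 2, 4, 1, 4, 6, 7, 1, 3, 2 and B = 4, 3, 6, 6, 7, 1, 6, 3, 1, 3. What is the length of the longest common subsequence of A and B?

Backtracking the LCS table gives one alignment: 6 (A1,B4) → 1 (A4,B6) → 6 (A6,B7) → 1 (A8,B9) → 3 (A9,B10).
So the longest common subsequence has length 5.

5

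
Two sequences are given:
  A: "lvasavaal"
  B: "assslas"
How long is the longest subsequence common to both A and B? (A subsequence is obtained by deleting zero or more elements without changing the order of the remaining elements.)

3

Backtracking the LCS table gives one alignment: l (A1,B5) → a (A3,B6) → s (A4,B7).
So the longest common subsequence has length 3.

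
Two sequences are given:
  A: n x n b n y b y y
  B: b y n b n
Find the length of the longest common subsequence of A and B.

3

A longest common subsequence is nbn (length 3); the LCS DP confirms no longer common subsequence exists.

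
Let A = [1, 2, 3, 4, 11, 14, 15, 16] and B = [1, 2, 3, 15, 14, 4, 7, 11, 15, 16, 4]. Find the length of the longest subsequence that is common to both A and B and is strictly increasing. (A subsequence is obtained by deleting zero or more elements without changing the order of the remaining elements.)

For each value that appears in both, track the longest common increasing run ending there.
The best achievable length is 7; one witness is 1, 2, 3, 4, 11, 15, 16 (A-positions 1,2,3,4,5,7,8, B-positions 1,2,3,6,8,9,10).

7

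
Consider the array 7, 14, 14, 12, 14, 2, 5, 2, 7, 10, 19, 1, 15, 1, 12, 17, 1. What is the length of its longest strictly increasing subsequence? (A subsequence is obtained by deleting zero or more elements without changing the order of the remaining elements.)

6

Let dp[i] be the longest increasing subsequence ending at position i. Then dp = [1, 2, 2, 2, 3, 1, 2, 1, 3, 4, 5, 1, 5, 1, 5, 6, 1].
The maximum is 6; one witness is 2, 5, 7, 10, 15, 17 at positions 6,7,9,10,13,16.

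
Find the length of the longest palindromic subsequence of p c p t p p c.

5

One longest palindromic subsequence is cpppc (positions 2,3,5,6,7); it reads the same forward and backward, and the interval DP gives dp[1][7] = 5.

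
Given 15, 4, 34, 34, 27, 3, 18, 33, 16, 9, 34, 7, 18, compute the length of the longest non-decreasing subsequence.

One longest non-decreasing subsequence is 15, 34, 34, 34 (positions 1,3,4,11), of length 4; no longer one exists.

4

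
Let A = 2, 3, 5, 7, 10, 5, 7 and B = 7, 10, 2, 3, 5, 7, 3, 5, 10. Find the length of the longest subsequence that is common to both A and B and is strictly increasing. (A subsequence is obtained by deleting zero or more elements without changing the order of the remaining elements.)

5

For each value that appears in both, track the longest common increasing run ending there.
The best achievable length is 5; one witness is 2, 3, 5, 7, 10 (A-positions 1,2,3,4,5, B-positions 3,4,5,6,9).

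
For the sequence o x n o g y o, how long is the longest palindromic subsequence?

3

One longest palindromic subsequence is oyo (positions 1,6,7); it reads the same forward and backward, and the interval DP gives dp[1][7] = 3.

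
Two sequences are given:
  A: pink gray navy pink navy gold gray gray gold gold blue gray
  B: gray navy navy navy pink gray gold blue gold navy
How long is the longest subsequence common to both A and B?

A longest common subsequence is gray, navy, pink, gray, gold, gold (length 6); the LCS DP confirms no longer common subsequence exists.

6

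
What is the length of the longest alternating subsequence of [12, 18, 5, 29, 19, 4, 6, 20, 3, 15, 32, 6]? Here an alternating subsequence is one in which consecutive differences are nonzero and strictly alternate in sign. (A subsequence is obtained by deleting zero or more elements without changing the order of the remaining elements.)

9

Track the best alternating length ending on an up-step vs a down-step at each position: up/down = 1/1, 2/1, 1/3, 4/1, 4/5, 1/5, 6/5, 6/5, 1/7, 8/7, 8/1, 8/9.
The maximum over both is 9; one such subsequence is 12, 18, 5, 29, 4, 6, 3, 15, 6.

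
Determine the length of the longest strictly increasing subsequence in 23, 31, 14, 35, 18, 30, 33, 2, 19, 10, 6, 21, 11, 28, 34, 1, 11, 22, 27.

6

Scanning left to right, the best length ending at each element is: 23→1, 31→2, 14→1, 35→3, 18→2, 30→3, 33→4, 2→1, 19→3, 10→2, 6→2, 21→4, 11→3, 28→5, 34→6, 1→1, 11→3, 22→5, 27→6.
So the longest increasing subsequence has length 6, e.g. 14, 18, 19, 21, 28, 34.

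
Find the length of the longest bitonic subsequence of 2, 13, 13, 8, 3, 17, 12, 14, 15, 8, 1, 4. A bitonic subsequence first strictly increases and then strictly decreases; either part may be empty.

7

Let inc[i] be the LIS ending at i and dec[i] the longest strictly decreasing subsequence starting at i. inc = [1, 2, 2, 2, 2, 3, 3, 4, 5, 3, 1, 3], dec = [2, 4, 4, 3, 2, 4, 3, 3, 3, 2, 1, 1].
max_i inc[i]+dec[i]−1 = 7, with one witness 2, 8, 12, 14, 15, 8, 4.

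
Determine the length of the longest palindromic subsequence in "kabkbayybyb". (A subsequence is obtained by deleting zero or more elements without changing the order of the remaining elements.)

Using dp[i][j] = 2 + dp[i+1][j−1] if the ends match, else max(dp[i+1][j], dp[i][j−1]):
dp[1][11] = 6. A witness is bbyybb at positions 3,5,7,8,9,11.

6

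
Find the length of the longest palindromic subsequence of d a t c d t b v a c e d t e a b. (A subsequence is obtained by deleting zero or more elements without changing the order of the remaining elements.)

7

One longest palindromic subsequence is baeteab (positions 7,9,11,13,14,15,16); it reads the same forward and backward, and the interval DP gives dp[1][16] = 7.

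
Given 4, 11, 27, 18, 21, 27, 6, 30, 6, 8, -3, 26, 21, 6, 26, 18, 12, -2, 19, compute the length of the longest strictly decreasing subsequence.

Scanning left to right, the best length ending at each element is: 4→1, 11→1, 27→1, 18→2, 21→2, 27→1, 6→3, 30→1, 6→3, 8→3, -3→4, 26→2, 21→3, 6→4, 26→2, 18→4, 12→5, -2→6, 19→4.
So the longest decreasing subsequence has length 6, e.g. 27, 26, 21, 18, 12, -2.

6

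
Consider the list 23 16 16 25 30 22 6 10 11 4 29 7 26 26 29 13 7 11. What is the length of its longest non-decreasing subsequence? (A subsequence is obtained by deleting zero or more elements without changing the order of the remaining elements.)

Scanning left to right, the best length ending at each element is: 23→1, 16→1, 16→2, 25→3, 30→4, 22→3, 6→1, 10→2, 11→3, 4→1, 29→4, 7→2, 26→4, 26→5, 29→6, 13→4, 7→3, 11→4.
So the longest non-decreasing subsequence has length 6, e.g. 16, 16, 25, 26, 26, 29.

6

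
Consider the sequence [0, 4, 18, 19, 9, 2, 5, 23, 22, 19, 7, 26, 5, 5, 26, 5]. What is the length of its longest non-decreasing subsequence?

One longest non-decreasing subsequence is 0, 4, 18, 19, 23, 26, 26 (positions 1,2,3,4,8,12,15), of length 7; no longer one exists.

7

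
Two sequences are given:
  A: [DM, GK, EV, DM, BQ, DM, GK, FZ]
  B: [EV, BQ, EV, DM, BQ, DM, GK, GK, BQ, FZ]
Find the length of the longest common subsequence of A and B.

Backtracking the LCS table gives one alignment: EV (A3,B3) → DM (A4,B4) → BQ (A5,B5) → DM (A6,B6) → GK (A7,B8) → FZ (A8,B10).
So the longest common subsequence has length 6.

6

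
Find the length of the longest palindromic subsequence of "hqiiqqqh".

One longest palindromic subsequence is hqqqqh (positions 1,2,5,6,7,8); it reads the same forward and backward, and the interval DP gives dp[1][8] = 6.

6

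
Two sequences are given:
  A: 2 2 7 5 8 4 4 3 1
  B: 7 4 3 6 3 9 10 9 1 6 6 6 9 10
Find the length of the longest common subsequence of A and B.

4

Backtracking the LCS table gives one alignment: 7 (A3,B1) → 4 (A6,B2) → 3 (A8,B5) → 1 (A9,B9).
So the longest common subsequence has length 4.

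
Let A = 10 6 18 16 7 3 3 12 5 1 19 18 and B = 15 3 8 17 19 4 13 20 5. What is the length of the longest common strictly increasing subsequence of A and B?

A longest common strictly increasing subsequence is 3, 19 (length 2); it appears in order in both A and B, and no longer such subsequence exists.

2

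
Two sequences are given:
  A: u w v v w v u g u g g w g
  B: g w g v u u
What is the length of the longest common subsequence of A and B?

4

A longest common subsequence is wvuu (length 4); the LCS DP confirms no longer common subsequence exists.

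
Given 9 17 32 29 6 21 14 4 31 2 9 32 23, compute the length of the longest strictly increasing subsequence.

5

One longest increasing subsequence is 9, 17, 29, 31, 32 (positions 1,2,4,9,12), of length 5; no longer one exists.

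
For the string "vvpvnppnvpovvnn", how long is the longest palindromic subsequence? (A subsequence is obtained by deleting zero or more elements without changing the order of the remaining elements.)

12

Using dp[i][j] = 2 + dp[i+1][j−1] if the ends match, else max(dp[i+1][j], dp[i][j−1]):
dp[1][15] = 12. A witness is vvpvnppnvpvv at positions 1,2,3,4,5,6,7,8,9,10,12,13.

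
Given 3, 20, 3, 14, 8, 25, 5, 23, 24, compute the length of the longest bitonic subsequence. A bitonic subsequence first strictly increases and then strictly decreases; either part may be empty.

5

Let inc[i] be the LIS ending at i and dec[i] the longest strictly decreasing subsequence starting at i. inc = [1, 2, 1, 2, 2, 3, 2, 3, 4], dec = [1, 4, 1, 3, 2, 2, 1, 1, 1].
max_i inc[i]+dec[i]−1 = 5, with one witness 3, 20, 14, 8, 5.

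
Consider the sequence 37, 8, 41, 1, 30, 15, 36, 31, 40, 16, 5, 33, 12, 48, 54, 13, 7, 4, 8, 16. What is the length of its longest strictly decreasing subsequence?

7

One longest decreasing subsequence is 37, 36, 31, 16, 12, 7, 4 (positions 1,7,8,10,13,17,18), of length 7; no longer one exists.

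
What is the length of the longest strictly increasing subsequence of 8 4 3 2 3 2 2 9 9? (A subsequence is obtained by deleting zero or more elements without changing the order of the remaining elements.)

3

One longest increasing subsequence is 2, 3, 9 (positions 4,5,8), of length 3; no longer one exists.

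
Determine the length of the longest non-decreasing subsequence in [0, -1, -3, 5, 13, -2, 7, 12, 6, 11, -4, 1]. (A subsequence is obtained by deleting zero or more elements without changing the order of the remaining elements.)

4

One longest non-decreasing subsequence is 0, 5, 7, 12 (positions 1,4,7,8), of length 4; no longer one exists.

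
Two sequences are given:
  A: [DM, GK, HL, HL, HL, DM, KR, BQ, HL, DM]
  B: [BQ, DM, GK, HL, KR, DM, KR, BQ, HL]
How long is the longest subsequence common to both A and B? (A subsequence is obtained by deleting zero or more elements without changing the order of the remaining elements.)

7

A longest common subsequence is DM, GK, HL, DM, KR, BQ, HL (length 7); the LCS DP confirms no longer common subsequence exists.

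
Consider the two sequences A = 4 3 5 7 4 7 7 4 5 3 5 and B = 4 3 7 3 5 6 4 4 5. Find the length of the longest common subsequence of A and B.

Backtracking the LCS table gives one alignment: 4 (A1,B1) → 3 (A2,B4) → 5 (A3,B5) → 4 (A5,B7) → 4 (A8,B8) → 5 (A11,B9).
So the longest common subsequence has length 6.

6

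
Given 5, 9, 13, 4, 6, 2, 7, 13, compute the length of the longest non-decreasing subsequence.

4

Scanning left to right, the best length ending at each element is: 5→1, 9→2, 13→3, 4→1, 6→2, 2→1, 7→3, 13→4.
So the longest non-decreasing subsequence has length 4, e.g. 5, 9, 13, 13.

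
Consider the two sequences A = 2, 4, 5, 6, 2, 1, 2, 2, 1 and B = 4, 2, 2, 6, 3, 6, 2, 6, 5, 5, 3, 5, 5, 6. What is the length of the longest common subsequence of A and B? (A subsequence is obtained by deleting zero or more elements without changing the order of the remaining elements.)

4

Backtracking the LCS table gives one alignment: 4 (A2,B1) → 2 (A5,B2) → 2 (A7,B3) → 2 (A8,B7).
So the longest common subsequence has length 4.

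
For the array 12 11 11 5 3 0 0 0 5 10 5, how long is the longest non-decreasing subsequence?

5

Scanning left to right, the best length ending at each element is: 12→1, 11→1, 11→2, 5→1, 3→1, 0→1, 0→2, 0→3, 5→4, 10→5, 5→5.
So the longest non-decreasing subsequence has length 5, e.g. 0, 0, 0, 5, 10.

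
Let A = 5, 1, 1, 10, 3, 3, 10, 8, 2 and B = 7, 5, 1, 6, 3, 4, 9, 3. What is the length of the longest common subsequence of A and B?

4

Backtracking the LCS table gives one alignment: 5 (A1,B2) → 1 (A2,B3) → 3 (A5,B5) → 3 (A6,B8).
So the longest common subsequence has length 4.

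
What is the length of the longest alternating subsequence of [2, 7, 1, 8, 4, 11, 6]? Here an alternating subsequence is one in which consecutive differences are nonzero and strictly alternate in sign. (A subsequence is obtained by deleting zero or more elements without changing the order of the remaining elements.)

7

A longest alternating subsequence is 2, 7, 1, 8, 4, 11, 6 (positions 1,2,3,4,5,6,7); its 6 consecutive differences strictly alternate in sign, and length 7 is optimal.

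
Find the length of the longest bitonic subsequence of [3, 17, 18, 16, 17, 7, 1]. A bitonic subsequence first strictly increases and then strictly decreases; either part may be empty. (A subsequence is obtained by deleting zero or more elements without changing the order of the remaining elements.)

6

One longest bitonic subsequence is 3, 17, 18, 17, 7, 1 (positions 1,2,3,5,6,7): it rises to 18 then falls. Length 6 is optimal.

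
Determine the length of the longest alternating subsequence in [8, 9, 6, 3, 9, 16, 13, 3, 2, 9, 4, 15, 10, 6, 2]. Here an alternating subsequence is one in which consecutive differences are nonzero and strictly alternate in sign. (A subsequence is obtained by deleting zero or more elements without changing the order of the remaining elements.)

Track the best alternating length ending on an up-step vs a down-step at each position: up/down = 1/1, 2/1, 1/3, 1/3, 4/1, 4/1, 4/5, 1/5, 1/5, 6/5, 6/7, 8/5, 8/9, 8/9, 1/9.
The maximum over both is 9; one such subsequence is 8, 9, 6, 9, 3, 9, 4, 15, 10.

9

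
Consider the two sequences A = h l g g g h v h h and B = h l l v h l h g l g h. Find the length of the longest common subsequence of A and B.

A longest common subsequence is hlggh (length 5); the LCS DP confirms no longer common subsequence exists.

5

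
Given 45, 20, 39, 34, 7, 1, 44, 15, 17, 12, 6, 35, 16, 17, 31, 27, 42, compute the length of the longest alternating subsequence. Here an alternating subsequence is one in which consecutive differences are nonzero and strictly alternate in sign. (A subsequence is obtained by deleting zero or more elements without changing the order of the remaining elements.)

13

Track the best alternating length ending on an up-step vs a down-step at each position: up/down = 1/1, 1/2, 3/2, 3/4, 1/4, 1/4, 5/2, 5/6, 7/6, 5/8, 5/8, 9/6, 9/10, 11/10, 11/10, 11/12, 13/6.
The maximum over both is 13; one such subsequence is 45, 20, 39, 34, 44, 15, 17, 12, 35, 16, 31, 27, 42.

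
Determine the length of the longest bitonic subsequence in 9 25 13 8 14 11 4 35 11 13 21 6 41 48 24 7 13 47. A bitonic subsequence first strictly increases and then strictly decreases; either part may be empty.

8

One longest bitonic subsequence is 9, 13, 14, 35, 41, 48, 24, 13 (positions 1,3,5,8,13,14,15,17): it rises to 48 then falls. Length 8 is optimal.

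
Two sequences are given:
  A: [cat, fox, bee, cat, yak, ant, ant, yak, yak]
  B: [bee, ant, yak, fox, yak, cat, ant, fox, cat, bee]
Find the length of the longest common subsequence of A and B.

4

Backtracking the LCS table gives one alignment: bee (A3,B1) → ant (A7,B2) → yak (A8,B3) → yak (A9,B5).
So the longest common subsequence has length 4.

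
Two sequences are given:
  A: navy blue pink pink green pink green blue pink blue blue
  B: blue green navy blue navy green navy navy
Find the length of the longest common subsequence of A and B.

Backtracking the LCS table gives one alignment: navy (A1,B3) → blue (A2,B4) → green (A5,B6).
So the longest common subsequence has length 3.

3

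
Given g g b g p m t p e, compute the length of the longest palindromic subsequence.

Using dp[i][j] = 2 + dp[i+1][j−1] if the ends match, else max(dp[i+1][j], dp[i][j−1]):
dp[1][9] = 3. A witness is ptp at positions 5,7,8.

3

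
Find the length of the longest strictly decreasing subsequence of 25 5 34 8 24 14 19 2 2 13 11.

Let dp[i] be the longest decreasing subsequence ending at position i. Then dp = [1, 2, 1, 2, 2, 3, 3, 4, 4, 4, 5].
The maximum is 5; one witness is 25, 24, 14, 13, 11 at positions 1,5,6,10,11.

5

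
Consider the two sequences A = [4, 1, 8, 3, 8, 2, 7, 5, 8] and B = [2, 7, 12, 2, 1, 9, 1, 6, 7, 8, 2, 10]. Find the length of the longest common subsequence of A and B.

3

Backtracking the LCS table gives one alignment: 1 (A2,B7) → 8 (A5,B10) → 2 (A6,B11).
So the longest common subsequence has length 3.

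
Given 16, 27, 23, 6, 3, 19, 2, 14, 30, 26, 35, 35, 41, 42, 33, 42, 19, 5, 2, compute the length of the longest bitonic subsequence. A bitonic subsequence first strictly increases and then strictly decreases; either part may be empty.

10

Let inc[i] be the LIS ending at i and dec[i] the longest strictly decreasing subsequence starting at i. inc = [1, 2, 2, 1, 1, 2, 1, 2, 3, 3, 4, 4, 5, 6, 4, 6, 3, 2, 1], dec = [4, 6, 5, 3, 2, 4, 1, 3, 5, 4, 5, 5, 5, 5, 4, 4, 3, 2, 1].
max_i inc[i]+dec[i]−1 = 10, with one witness 16, 27, 30, 35, 41, 42, 33, 19, 5, 2.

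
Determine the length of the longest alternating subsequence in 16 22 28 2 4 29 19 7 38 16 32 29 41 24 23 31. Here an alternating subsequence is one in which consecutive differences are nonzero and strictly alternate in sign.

12

Track the best alternating length ending on an up-step vs a down-step at each position: up/down = 1/1, 2/1, 2/1, 1/3, 4/3, 4/1, 4/5, 4/5, 6/1, 6/7, 8/7, 8/9, 10/1, 8/11, 8/11, 12/11.
The maximum over both is 12; one such subsequence is 16, 22, 2, 29, 19, 38, 16, 32, 29, 41, 24, 31.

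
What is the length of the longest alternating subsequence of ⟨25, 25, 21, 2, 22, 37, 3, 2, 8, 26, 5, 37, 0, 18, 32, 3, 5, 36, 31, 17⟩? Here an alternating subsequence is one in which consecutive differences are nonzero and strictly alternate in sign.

Track the best alternating length ending on an up-step vs a down-step at each position: up/down = 1/1, 1/1, 1/2, 1/2, 3/2, 3/1, 3/4, 1/4, 5/4, 5/4, 5/6, 7/1, 1/8, 9/8, 9/8, 9/10, 11/10, 11/8, 11/12, 11/12.
The maximum over both is 12; one such subsequence is 25, 21, 22, 3, 8, 5, 37, 0, 18, 3, 36, 31.

12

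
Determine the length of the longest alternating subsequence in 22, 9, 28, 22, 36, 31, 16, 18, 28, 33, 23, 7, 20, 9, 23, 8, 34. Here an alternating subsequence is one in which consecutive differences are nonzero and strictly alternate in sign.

A longest alternating subsequence is 22, 9, 28, 22, 36, 16, 18, 7, 20, 9, 23, 8, 34 (positions 1,2,3,4,5,7,8,12,13,14,15,16,17); its 12 consecutive differences strictly alternate in sign, and length 13 is optimal.

13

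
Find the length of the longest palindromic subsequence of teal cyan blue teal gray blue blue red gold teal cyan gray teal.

8

One longest palindromic subsequence is teal cyan teal blue blue teal cyan teal (positions 1,2,4,6,7,10,11,13); it reads the same forward and backward, and the interval DP gives dp[1][13] = 8.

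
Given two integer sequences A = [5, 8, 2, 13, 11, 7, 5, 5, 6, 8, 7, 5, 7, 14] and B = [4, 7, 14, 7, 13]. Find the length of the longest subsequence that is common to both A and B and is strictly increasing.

2

A longest common strictly increasing subsequence is 7, 14 (length 2); it appears in order in both A and B, and no longer such subsequence exists.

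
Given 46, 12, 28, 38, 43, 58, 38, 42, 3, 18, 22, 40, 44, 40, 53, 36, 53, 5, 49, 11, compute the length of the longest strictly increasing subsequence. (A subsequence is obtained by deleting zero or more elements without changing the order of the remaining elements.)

Scanning left to right, the best length ending at each element is: 46→1, 12→1, 28→2, 38→3, 43→4, 58→5, 38→3, 42→4, 3→1, 18→2, 22→3, 40→4, 44→5, 40→4, 53→6, 36→4, 53→6, 5→2, 49→6, 11→3.
So the longest increasing subsequence has length 6, e.g. 12, 28, 38, 43, 44, 53.

6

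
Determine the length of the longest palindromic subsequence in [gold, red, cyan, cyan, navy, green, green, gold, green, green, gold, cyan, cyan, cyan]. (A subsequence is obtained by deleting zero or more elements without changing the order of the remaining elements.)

9

One longest palindromic subsequence is cyan cyan green green gold green green cyan cyan (positions 3,4,6,7,8,9,10,13,14); it reads the same forward and backward, and the interval DP gives dp[1][14] = 9.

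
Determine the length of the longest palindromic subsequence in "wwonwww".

5

One longest palindromic subsequence is wwwww (positions 1,2,5,6,7); it reads the same forward and backward, and the interval DP gives dp[1][7] = 5.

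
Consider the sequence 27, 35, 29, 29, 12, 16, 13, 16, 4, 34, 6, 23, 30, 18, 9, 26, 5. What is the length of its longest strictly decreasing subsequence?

6

Let dp[i] be the longest decreasing subsequence ending at position i. Then dp = [1, 1, 2, 2, 3, 3, 4, 3, 5, 2, 5, 3, 3, 4, 5, 4, 6].
The maximum is 6; one witness is 35, 29, 16, 13, 6, 5 at positions 2,3,6,7,11,17.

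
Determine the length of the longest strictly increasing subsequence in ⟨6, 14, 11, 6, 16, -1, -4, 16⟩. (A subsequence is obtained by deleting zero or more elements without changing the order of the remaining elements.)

Let dp[i] be the longest increasing subsequence ending at position i. Then dp = [1, 2, 2, 1, 3, 1, 1, 3].
The maximum is 3; one witness is 6, 14, 16 at positions 1,2,5.

3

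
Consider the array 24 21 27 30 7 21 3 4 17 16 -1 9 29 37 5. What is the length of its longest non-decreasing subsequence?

One longest non-decreasing subsequence is 3, 4, 17, 29, 37 (positions 7,8,9,13,14), of length 5; no longer one exists.

5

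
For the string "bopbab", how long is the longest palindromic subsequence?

3

One longest palindromic subsequence is bab (positions 1,5,6); it reads the same forward and backward, and the interval DP gives dp[1][6] = 3.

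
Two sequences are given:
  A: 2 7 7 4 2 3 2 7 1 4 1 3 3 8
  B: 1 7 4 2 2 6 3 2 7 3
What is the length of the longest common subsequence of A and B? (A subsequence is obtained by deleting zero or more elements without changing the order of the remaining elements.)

Backtracking the LCS table gives one alignment: 7 (A3,B2) → 4 (A4,B3) → 2 (A5,B5) → 3 (A6,B7) → 2 (A7,B8) → 7 (A8,B9) → 3 (A13,B10).
So the longest common subsequence has length 7.

7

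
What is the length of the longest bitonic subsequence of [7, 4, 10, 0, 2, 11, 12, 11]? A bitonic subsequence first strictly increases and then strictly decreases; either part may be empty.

5

One longest bitonic subsequence is 7, 10, 11, 12, 11 (positions 1,3,6,7,8): it rises to 12 then falls. Length 5 is optimal.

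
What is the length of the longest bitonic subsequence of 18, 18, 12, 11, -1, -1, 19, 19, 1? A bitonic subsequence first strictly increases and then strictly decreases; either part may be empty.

One longest bitonic subsequence is 18, 12, 11, 1 (positions 1,3,4,9): it rises to 18 then falls. Length 4 is optimal.

4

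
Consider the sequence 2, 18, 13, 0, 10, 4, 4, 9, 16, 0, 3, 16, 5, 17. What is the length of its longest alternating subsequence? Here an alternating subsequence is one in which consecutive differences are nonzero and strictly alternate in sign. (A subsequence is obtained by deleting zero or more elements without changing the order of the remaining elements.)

10

A longest alternating subsequence is 2, 18, 0, 10, 4, 9, 0, 16, 5, 17 (positions 1,2,4,5,6,8,10,12,13,14); its 9 consecutive differences strictly alternate in sign, and length 10 is optimal.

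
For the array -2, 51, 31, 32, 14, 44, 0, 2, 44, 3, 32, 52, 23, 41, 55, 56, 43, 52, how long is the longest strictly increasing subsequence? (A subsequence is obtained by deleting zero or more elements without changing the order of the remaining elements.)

One longest increasing subsequence is -2, 0, 2, 3, 32, 52, 55, 56 (positions 1,7,8,10,11,12,15,16), of length 8; no longer one exists.

8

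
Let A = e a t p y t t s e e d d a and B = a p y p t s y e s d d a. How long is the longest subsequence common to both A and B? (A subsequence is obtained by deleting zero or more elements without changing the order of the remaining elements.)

A longest common subsequence is apytsedda (length 9); the LCS DP confirms no longer common subsequence exists.

9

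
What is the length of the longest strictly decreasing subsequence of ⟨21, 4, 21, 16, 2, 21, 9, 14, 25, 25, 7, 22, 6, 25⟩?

5

Scanning left to right, the best length ending at each element is: 21→1, 4→2, 21→1, 16→2, 2→3, 21→1, 9→3, 14→3, 25→1, 25→1, 7→4, 22→2, 6→5, 25→1.
So the longest decreasing subsequence has length 5, e.g. 21, 16, 9, 7, 6.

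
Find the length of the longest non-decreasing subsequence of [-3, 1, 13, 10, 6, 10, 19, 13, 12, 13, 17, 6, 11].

7

Let dp[i] be the longest non-decreasing subsequence ending at position i. Then dp = [1, 2, 3, 3, 3, 4, 5, 5, 5, 6, 7, 4, 5].
The maximum is 7; one witness is -3, 1, 10, 10, 13, 13, 17 at positions 1,2,4,6,8,10,11.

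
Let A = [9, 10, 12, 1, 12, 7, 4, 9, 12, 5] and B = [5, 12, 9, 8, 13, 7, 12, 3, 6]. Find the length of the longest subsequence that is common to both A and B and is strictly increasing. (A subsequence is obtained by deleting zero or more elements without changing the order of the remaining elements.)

2

For each value that appears in both, track the longest common increasing run ending there.
The best achievable length is 2; one witness is 9, 12 (A-positions 1,3, B-positions 3,7).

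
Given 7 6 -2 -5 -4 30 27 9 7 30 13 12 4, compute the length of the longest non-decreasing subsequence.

4

Let dp[i] be the longest non-decreasing subsequence ending at position i. Then dp = [1, 1, 1, 1, 2, 3, 3, 3, 3, 4, 4, 4, 3].
The maximum is 4; one witness is -5, -4, 30, 30 at positions 4,5,6,10.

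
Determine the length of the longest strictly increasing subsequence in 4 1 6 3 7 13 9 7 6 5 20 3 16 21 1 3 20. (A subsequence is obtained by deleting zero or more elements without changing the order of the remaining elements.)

6

One longest increasing subsequence is 4, 6, 7, 13, 20, 21 (positions 1,3,5,6,11,14), of length 6; no longer one exists.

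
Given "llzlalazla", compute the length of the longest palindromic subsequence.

One longest palindromic subsequence is lzalazl (positions 2,3,5,6,7,8,9); it reads the same forward and backward, and the interval DP gives dp[1][10] = 7.

7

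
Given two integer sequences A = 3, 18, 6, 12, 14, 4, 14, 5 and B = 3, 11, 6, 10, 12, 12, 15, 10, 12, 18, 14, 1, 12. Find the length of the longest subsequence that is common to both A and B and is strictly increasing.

4

A longest common strictly increasing subsequence is 3, 6, 12, 14 (length 4); it appears in order in both A and B, and no longer such subsequence exists.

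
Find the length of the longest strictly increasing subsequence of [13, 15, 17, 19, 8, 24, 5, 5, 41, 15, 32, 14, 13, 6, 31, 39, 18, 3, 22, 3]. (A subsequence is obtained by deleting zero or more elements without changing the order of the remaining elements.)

Let dp[i] be the longest increasing subsequence ending at position i. Then dp = [1, 2, 3, 4, 1, 5, 1, 1, 6, 2, 6, 2, 2, 2, 6, 7, 4, 1, 5, 1].
The maximum is 7; one witness is 13, 15, 17, 19, 24, 32, 39 at positions 1,2,3,4,6,11,16.

7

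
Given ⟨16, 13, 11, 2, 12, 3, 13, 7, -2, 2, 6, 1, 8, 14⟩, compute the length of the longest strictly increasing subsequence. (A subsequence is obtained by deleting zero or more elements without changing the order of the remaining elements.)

5

Scanning left to right, the best length ending at each element is: 16→1, 13→1, 11→1, 2→1, 12→2, 3→2, 13→3, 7→3, -2→1, 2→2, 6→3, 1→2, 8→4, 14→5.
So the longest increasing subsequence has length 5, e.g. 2, 3, 7, 8, 14.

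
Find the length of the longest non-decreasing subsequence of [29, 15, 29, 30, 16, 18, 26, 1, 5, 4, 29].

5

Let dp[i] be the longest non-decreasing subsequence ending at position i. Then dp = [1, 1, 2, 3, 2, 3, 4, 1, 2, 2, 5].
The maximum is 5; one witness is 15, 16, 18, 26, 29 at positions 2,5,6,7,11.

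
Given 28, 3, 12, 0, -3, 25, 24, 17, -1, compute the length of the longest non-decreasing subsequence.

Scanning left to right, the best length ending at each element is: 28→1, 3→1, 12→2, 0→1, -3→1, 25→3, 24→3, 17→3, -1→2.
So the longest non-decreasing subsequence has length 3, e.g. 3, 12, 25.

3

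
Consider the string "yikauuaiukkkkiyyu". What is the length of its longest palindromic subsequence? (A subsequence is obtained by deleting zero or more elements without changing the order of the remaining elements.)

One longest palindromic subsequence is yikauuakiy (positions 1,2,3,4,5,6,7,13,14,16); it reads the same forward and backward, and the interval DP gives dp[1][17] = 10.

10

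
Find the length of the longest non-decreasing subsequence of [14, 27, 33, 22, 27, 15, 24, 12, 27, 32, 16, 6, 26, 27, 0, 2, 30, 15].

6

One longest non-decreasing subsequence is 14, 27, 27, 27, 27, 30 (positions 1,2,5,9,14,17), of length 6; no longer one exists.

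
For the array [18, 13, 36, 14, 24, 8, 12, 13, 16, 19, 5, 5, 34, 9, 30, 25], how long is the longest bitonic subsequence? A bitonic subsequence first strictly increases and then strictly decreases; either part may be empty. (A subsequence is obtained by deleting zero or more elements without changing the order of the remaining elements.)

One longest bitonic subsequence is 8, 12, 13, 16, 19, 34, 30, 25 (positions 6,7,8,9,10,13,15,16): it rises to 34 then falls. Length 8 is optimal.

8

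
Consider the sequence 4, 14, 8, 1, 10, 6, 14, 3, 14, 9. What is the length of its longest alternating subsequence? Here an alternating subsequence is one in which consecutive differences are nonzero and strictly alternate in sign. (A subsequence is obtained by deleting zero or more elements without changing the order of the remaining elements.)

9

A longest alternating subsequence is 4, 14, 8, 10, 6, 14, 3, 14, 9 (positions 1,2,3,5,6,7,8,9,10); its 8 consecutive differences strictly alternate in sign, and length 9 is optimal.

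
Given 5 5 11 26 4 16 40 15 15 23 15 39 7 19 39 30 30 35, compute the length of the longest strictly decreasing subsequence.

Let dp[i] be the longest decreasing subsequence ending at position i. Then dp = [1, 1, 1, 1, 2, 2, 1, 3, 3, 2, 3, 2, 4, 3, 2, 3, 3, 3].
The maximum is 4; one witness is 26, 16, 15, 7 at positions 4,6,8,13.

4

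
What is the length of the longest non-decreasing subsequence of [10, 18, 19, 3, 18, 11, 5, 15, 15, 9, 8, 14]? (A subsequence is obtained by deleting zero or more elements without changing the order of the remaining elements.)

4

One longest non-decreasing subsequence is 10, 11, 15, 15 (positions 1,6,8,9), of length 4; no longer one exists.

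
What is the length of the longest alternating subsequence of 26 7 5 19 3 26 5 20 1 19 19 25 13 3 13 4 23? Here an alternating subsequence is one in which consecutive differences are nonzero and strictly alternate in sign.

13

Track the best alternating length ending on an up-step vs a down-step at each position: up/down = 1/1, 1/2, 1/2, 3/2, 1/4, 5/1, 5/6, 7/6, 1/8, 9/8, 9/8, 9/6, 9/10, 9/10, 11/10, 11/12, 13/10.
The maximum over both is 13; one such subsequence is 26, 7, 19, 3, 26, 5, 20, 1, 19, 3, 13, 4, 23.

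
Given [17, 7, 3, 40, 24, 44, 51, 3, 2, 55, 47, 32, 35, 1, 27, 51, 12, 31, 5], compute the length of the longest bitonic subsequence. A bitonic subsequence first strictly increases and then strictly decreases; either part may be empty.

Let inc[i] be the LIS ending at i and dec[i] the longest strictly decreasing subsequence starting at i. inc = [1, 1, 1, 2, 2, 3, 4, 1, 1, 5, 4, 3, 4, 1, 3, 5, 2, 4, 2], dec = [5, 4, 3, 5, 4, 5, 6, 3, 2, 6, 5, 4, 4, 1, 3, 3, 2, 2, 1].
max_i inc[i]+dec[i]−1 = 10, with one witness 17, 40, 44, 51, 55, 47, 35, 27, 12, 5.

10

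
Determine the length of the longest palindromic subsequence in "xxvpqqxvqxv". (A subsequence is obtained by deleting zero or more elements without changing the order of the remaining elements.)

One longest palindromic subsequence is xvqqvx (positions 2,3,5,6,8,10); it reads the same forward and backward, and the interval DP gives dp[1][11] = 6.

6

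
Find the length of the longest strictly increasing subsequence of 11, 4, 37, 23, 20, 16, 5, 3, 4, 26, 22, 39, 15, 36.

Let dp[i] be the longest increasing subsequence ending at position i. Then dp = [1, 1, 2, 2, 2, 2, 2, 1, 2, 3, 3, 4, 3, 4].
The maximum is 4; one witness is 11, 23, 26, 39 at positions 1,4,10,12.

4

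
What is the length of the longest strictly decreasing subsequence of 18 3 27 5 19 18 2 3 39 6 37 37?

One longest decreasing subsequence is 27, 19, 18, 2 (positions 3,5,6,7), of length 4; no longer one exists.

4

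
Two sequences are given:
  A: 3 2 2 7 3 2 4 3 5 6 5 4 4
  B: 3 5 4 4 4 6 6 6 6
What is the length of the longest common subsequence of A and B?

A longest common subsequence is 3, 4, 4, 4 (length 4); the LCS DP confirms no longer common subsequence exists.

4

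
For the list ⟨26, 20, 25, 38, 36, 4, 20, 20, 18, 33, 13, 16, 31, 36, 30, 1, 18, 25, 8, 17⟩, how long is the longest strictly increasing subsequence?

5

Scanning left to right, the best length ending at each element is: 26→1, 20→1, 25→2, 38→3, 36→3, 4→1, 20→2, 20→2, 18→2, 33→3, 13→2, 16→3, 31→4, 36→5, 30→4, 1→1, 18→4, 25→5, 8→2, 17→4.
So the longest increasing subsequence has length 5, e.g. 4, 13, 16, 31, 36.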